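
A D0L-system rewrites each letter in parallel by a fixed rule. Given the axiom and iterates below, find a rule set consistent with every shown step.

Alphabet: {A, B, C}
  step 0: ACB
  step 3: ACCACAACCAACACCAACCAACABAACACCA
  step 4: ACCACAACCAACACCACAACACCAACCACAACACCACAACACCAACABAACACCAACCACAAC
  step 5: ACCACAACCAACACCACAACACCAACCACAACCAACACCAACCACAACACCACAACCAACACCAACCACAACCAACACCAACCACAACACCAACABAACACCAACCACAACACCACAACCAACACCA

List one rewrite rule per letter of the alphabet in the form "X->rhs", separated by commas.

  step 4 ⇒ step 5: ACCACAACCAACACCACAACACCAACCACAACACCACAACACCAACABAACACCAACCACAAC ⇒ AC·CA·CA·AC·CA·AC·AC·CA·CA·AC·AC·CA·AC·CA·CA·AC·CA·AC·AC·CA·AC·CA·CA·AC·AC·CA·CA·AC·CA·AC·AC·CA·AC·CA·CA·AC·CA·AC·AC·CA·AC·CA·CA·AC·AC·CA·AC·ABA·AC·AC·CA·AC·CA·CA·AC·AC·CA·CA·AC·CA·AC·AC·CA
    A ↦ AC
    B ↦ ABA
    C ↦ CA

A->AC, B->ABA, C->CA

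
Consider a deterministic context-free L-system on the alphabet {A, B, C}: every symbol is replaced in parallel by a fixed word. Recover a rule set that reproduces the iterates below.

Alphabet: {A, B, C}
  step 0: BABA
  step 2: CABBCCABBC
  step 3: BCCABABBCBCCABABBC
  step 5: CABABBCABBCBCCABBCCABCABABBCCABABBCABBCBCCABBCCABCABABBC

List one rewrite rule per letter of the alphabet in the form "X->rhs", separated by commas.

A->C, B->AB, C->BC

  step 2 ⇒ step 3: CABBCCABBC ⇒ BC·C·AB·AB·BC·BC·C·AB·AB·BC
    A ↦ C
    B ↦ AB
    C ↦ BC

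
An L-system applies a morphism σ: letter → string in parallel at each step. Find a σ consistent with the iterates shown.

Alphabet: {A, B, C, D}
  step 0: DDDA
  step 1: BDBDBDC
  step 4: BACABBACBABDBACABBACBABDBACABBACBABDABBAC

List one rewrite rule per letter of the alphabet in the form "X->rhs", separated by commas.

A->C, B->BA, C->AB, D->BD

  step 0 ⇒ step 1: DDDA ⇒ BD·BD·BD·C
    A ↦ C
    D ↦ BD
    B ↦ BA  (constrained at step 1)
    C ↦ AB  (constrained at step 1)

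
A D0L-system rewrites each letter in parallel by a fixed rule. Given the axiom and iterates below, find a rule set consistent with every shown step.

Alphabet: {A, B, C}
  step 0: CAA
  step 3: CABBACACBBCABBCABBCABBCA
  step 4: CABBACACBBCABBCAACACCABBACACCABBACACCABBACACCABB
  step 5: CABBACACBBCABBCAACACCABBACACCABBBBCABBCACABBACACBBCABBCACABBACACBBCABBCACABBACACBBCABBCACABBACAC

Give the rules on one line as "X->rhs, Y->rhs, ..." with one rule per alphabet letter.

A->BB, B->AC, C->CA

  step 4 ⇒ step 5: CABBACACBBCABBCAACACCABBACACCABBACACCABBACACCABB ⇒ CA·BB·AC·AC·BB·CA·BB·CA·AC·AC·CA·BB·AC·AC·CA·BB·BB·CA·BB·CA·CA·BB·AC·AC·BB·CA·BB·CA·CA·BB·AC·AC·BB·CA·BB·CA·CA·BB·AC·AC·BB·CA·BB·CA·CA·BB·AC·AC
    A ↦ BB
    B ↦ AC
    C ↦ CA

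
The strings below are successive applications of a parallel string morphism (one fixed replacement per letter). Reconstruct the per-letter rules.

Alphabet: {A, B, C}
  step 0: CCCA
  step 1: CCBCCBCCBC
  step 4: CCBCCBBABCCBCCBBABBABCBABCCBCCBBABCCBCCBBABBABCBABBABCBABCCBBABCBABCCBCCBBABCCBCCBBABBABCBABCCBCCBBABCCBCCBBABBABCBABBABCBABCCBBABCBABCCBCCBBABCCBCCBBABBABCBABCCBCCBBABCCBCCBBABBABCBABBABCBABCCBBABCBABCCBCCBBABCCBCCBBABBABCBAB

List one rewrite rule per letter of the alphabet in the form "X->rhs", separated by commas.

  step 0 ⇒ step 1: CCCA ⇒ CCB·CCB·CCB·C
    A ↦ C
    C ↦ CCB
    B ↦ BAB  (constrained at step 1)

A->C, B->BAB, C->CCB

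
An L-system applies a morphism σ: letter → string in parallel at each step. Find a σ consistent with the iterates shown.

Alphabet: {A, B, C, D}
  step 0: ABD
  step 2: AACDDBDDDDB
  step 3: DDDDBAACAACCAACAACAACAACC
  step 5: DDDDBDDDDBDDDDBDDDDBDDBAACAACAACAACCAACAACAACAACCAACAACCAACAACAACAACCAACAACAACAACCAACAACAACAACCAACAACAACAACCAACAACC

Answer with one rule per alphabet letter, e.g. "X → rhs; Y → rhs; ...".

  step 2 ⇒ step 3: AACDDBDDDDB ⇒ D·D·DDB·AAC·AAC·C·AAC·AAC·AAC·AAC·C
    A ↦ D
    B ↦ C
    C ↦ DDB
    D ↦ AAC

A->D, B->C, C->DDB, D->AAC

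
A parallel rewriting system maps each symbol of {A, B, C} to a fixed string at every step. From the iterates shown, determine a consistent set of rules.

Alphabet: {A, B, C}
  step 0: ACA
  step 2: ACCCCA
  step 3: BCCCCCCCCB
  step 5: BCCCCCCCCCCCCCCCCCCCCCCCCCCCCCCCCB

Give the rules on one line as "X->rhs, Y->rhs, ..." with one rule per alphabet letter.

A->B, B->A, C->CC

  step 2 ⇒ step 3: ACCCCA ⇒ B·CC·CC·CC·CC·B
    A ↦ B
    C ↦ CC
    B ↦ A  (constrained at step 3)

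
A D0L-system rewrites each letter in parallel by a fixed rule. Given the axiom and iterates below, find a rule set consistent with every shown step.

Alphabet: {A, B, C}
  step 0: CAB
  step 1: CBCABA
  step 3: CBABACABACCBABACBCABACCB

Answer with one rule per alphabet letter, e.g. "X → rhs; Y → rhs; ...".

A->C, B->ABA, C->CB

  step 0 ⇒ step 1: CAB ⇒ CB·C·ABA
    A ↦ C
    B ↦ ABA
    C ↦ CB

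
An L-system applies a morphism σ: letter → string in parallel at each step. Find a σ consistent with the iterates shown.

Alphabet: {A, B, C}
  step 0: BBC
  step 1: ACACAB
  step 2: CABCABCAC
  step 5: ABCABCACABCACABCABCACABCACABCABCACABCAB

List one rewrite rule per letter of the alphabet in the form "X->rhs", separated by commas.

  step 1 ⇒ step 2: ACACAB ⇒ C·AB·C·AB·C·AC
    A ↦ C
    B ↦ AC
    C ↦ AB

A->C, B->AC, C->AB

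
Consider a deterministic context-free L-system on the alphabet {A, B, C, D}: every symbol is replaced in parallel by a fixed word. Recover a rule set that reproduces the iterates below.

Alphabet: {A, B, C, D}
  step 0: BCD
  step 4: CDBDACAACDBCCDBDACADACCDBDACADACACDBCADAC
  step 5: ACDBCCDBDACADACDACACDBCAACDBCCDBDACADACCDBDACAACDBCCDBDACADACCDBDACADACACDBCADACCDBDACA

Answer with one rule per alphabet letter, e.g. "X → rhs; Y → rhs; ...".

A->DAC, B->C, C->A, D->CDB

  step 4 ⇒ step 5: CDBDACAACDBCCDBDACADACCDBDACADACACDBCADAC ⇒ A·CDB·C·CDB·DAC·A·DAC·DAC·A·CDB·C·A·A·CDB·C·CDB·DAC·A·DAC·CDB·DAC·A·A·CDB·C·CDB·DAC·A·DAC·CDB·DAC·A·DAC·A·CDB·C·A·DAC·CDB·DAC·A
    A ↦ DAC
    B ↦ C
    C ↦ A
    D ↦ CDB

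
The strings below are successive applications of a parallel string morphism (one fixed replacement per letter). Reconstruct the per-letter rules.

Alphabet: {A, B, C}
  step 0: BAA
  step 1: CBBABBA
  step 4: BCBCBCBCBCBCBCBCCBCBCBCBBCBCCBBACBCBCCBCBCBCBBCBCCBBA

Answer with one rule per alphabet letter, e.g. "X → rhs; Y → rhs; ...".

  step 0 ⇒ step 1: BAA ⇒ C·BBA·BBA
    A ↦ BBA
    B ↦ C
    C ↦ BCB  (constrained at step 1)

A->BBA, B->C, C->BCB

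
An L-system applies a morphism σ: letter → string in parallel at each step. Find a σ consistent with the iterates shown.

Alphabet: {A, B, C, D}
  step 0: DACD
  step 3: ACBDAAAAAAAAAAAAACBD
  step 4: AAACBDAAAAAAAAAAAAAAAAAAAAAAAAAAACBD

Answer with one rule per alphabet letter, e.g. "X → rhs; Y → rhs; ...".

  step 3 ⇒ step 4: ACBDAAAAAAAAAAAAACBD ⇒ AA·A·C·BD·AA·AA·AA·AA·AA·AA·AA·AA·AA·AA·AA·AA·AA·A·C·BD
    A ↦ AA
    B ↦ C
    C ↦ A
    D ↦ BD

A->AA, B->C, C->A, D->BD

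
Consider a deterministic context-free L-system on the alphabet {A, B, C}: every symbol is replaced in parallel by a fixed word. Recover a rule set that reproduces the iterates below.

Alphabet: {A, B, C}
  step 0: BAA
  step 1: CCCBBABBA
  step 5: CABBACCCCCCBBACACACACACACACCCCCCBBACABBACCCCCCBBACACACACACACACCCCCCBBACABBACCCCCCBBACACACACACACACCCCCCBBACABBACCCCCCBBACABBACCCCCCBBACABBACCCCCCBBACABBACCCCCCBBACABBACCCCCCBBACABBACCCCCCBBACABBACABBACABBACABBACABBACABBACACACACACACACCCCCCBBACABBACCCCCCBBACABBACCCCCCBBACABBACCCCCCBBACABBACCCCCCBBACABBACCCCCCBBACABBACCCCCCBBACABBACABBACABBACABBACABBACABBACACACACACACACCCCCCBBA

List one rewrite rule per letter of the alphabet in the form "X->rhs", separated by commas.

A->BBA, B->CCC, C->CA

  step 0 ⇒ step 1: BAA ⇒ CCC·BBA·BBA
    A ↦ BBA
    B ↦ CCC
    C ↦ CA  (constrained at step 1)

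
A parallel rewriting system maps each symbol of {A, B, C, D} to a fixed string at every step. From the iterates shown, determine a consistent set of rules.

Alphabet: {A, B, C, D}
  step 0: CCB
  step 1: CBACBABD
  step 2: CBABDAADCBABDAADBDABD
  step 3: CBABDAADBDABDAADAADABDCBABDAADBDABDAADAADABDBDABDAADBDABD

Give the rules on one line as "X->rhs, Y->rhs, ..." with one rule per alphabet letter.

  step 2 ⇒ step 3: CBABDAADCBABDAADBDABD ⇒ CBA·BD·AAD·BD·ABD·AAD·AAD·ABD·CBA·BD·AAD·BD·ABD·AAD·AAD·ABD·BD·ABD·AAD·BD·ABD
    A ↦ AAD
    B ↦ BD
    C ↦ CBA
    D ↦ ABD

A->AAD, B->BD, C->CBA, D->ABD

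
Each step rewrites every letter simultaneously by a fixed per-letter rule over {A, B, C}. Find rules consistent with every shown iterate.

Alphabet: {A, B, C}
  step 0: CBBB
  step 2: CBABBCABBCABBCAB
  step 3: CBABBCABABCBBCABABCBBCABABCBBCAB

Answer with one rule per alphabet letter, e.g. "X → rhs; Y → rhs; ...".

  step 2 ⇒ step 3: CBABBCABBCABBCAB ⇒ CB·AB·BC·AB·AB·CB·BC·AB·AB·CB·BC·AB·AB·CB·BC·AB
    A ↦ BC
    B ↦ AB
    C ↦ CB

A->BC, B->AB, C->CB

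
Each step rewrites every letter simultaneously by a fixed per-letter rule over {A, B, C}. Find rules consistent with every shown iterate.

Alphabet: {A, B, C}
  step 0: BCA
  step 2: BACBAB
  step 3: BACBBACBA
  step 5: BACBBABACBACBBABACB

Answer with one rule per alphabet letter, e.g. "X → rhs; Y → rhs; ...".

A->C, B->BA, C->B

  step 2 ⇒ step 3: BACBAB ⇒ BA·C·B·BA·C·BA
    A ↦ C
    B ↦ BA
    C ↦ B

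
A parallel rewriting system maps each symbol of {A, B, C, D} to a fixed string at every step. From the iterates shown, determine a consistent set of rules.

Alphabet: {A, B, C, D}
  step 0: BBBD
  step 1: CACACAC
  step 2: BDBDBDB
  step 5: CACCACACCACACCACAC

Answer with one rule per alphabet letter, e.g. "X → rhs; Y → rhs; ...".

  step 1 ⇒ step 2: CACACAC ⇒ B·D·B·D·B·D·B
    A ↦ D
    C ↦ B
  step 0 ⇒ step 1: BBBD ⇒ CA·CA·CA·C
    B ↦ CA
  step 0 ⇒ step 1: BBBD ⇒ CA·CA·CA·C
    D ↦ C

A->D, B->CA, C->B, D->C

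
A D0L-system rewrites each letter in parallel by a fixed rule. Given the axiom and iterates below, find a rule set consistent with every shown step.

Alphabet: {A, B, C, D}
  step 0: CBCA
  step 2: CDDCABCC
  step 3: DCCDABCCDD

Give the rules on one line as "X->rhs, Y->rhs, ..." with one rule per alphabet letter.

  step 2 ⇒ step 3: CDDCABCC ⇒ D·C·C·D·AB·CC·D·D
    A ↦ AB
    B ↦ CC
    C ↦ D
    D ↦ C

A->AB, B->CC, C->D, D->C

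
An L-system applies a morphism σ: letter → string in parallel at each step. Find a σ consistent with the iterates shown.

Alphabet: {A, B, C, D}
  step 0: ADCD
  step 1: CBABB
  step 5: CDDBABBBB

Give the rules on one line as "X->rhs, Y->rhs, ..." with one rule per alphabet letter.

  step 0 ⇒ step 1: ADCD ⇒ C·B·AB·B
    A ↦ C
    C ↦ AB
    D ↦ B
    B ↦ D  (constrained at step 1)

A->C, B->D, C->AB, D->B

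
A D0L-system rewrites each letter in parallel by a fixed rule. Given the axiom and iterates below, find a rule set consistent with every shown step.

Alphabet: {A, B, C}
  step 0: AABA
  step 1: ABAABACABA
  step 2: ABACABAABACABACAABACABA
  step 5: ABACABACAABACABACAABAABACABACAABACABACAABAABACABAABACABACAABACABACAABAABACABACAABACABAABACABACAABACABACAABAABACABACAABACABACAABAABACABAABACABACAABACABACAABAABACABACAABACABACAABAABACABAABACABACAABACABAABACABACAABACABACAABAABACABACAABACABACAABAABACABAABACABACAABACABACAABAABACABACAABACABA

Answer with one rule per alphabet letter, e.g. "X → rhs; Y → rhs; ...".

  step 1 ⇒ step 2: ABAABACABA ⇒ ABA·C·ABA·ABA·C·ABA·CA·ABA·C·ABA
    A ↦ ABA
    B ↦ C
    C ↦ CA

A->ABA, B->C, C->CA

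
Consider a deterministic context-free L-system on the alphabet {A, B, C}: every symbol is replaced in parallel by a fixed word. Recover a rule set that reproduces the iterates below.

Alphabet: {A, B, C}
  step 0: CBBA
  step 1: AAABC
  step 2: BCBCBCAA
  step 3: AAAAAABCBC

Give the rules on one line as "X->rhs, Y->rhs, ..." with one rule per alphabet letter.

  step 2 ⇒ step 3: BCBCBCAA ⇒ A·A·A·A·A·A·BC·BC
    A ↦ BC
    B ↦ A
    C ↦ A

A->BC, B->A, C->A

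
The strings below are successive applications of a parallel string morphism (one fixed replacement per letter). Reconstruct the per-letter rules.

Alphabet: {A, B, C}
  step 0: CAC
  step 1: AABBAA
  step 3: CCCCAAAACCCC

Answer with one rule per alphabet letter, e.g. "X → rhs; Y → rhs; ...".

  step 0 ⇒ step 1: CAC ⇒ AA·BB·AA
    A ↦ BB
    C ↦ AA
    B ↦ C  (constrained at step 1)

A->BB, B->C, C->AA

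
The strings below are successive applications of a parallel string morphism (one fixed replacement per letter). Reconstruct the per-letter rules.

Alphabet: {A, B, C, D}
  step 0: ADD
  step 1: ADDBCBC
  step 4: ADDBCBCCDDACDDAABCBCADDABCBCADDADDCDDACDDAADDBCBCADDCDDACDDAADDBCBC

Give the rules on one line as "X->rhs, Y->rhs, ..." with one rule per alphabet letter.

A->ADD, B->CDD, C->A, D->BC

  step 0 ⇒ step 1: ADD ⇒ ADD·BC·BC
    A ↦ ADD
    D ↦ BC
    B ↦ CDD  (constrained at step 1)
    C ↦ A  (constrained at step 1)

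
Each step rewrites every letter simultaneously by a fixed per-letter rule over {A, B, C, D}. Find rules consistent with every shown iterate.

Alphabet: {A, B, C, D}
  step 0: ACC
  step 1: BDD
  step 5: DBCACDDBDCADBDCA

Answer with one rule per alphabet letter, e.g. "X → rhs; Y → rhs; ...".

  step 0 ⇒ step 1: ACC ⇒ B·D·D
    A ↦ B
    C ↦ D
    B ↦ CD  (constrained at step 1)
    D ↦ CA  (constrained at step 1)

A->B, B->CD, C->D, D->CA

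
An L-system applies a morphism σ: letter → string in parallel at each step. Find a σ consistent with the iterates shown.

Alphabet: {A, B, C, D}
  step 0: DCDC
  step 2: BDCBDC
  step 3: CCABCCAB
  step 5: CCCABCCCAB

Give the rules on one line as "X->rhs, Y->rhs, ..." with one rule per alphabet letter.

  step 2 ⇒ step 3: BDCBDC ⇒ C·CA·B·C·CA·B
    B ↦ C
    C ↦ B
    D ↦ CA
    A ↦ D  (constrained at step 3)

A->D, B->C, C->B, D->CA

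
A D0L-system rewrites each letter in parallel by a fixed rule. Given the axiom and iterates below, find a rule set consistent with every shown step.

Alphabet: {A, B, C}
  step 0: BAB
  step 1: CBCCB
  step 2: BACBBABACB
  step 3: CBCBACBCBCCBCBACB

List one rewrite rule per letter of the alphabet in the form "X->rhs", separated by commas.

  step 2 ⇒ step 3: BACBBABACB ⇒ CB·C·BA·CB·CB·C·CB·C·BA·CB
    A ↦ C
    B ↦ CB
    C ↦ BA

A->C, B->CB, C->BA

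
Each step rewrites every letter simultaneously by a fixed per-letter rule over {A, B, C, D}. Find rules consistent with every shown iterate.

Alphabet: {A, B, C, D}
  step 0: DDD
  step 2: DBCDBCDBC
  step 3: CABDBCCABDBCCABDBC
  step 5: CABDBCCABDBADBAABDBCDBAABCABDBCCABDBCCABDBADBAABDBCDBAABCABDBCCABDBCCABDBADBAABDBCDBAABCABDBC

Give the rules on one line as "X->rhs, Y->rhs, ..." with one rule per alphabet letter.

  step 2 ⇒ step 3: DBCDBCDBC ⇒ C·AB·DBC·C·AB·DBC·C·AB·DBC
    B ↦ AB
    C ↦ DBC
    D ↦ C
    A ↦ DBA  (constrained at step 3)

A->DBA, B->AB, C->DBC, D->C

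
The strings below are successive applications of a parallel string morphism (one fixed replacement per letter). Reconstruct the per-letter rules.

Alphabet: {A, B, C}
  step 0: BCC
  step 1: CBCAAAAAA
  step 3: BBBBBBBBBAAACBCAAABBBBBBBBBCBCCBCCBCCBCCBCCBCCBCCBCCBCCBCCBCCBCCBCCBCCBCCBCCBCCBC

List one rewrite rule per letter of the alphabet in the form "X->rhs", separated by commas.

  step 0 ⇒ step 1: BCC ⇒ CBC·AAA·AAA
    B ↦ CBC
    C ↦ AAA
    A ↦ BBB  (constrained at step 1)

A->BBB, B->CBC, C->AAA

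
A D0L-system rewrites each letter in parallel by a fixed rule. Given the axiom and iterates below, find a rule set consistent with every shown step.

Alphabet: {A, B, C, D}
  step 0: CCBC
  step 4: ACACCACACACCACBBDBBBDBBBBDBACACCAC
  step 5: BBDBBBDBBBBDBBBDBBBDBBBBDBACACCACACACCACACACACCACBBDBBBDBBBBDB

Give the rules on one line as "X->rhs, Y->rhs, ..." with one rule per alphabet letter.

A->BBD, B->AC, C->B, D->C

  step 4 ⇒ step 5: ACACCACACACCACBBDBBBDBBBBDBACACCAC ⇒ BBD·B·BBD·B·B·BBD·B·BBD·B·BBD·B·B·BBD·B·AC·AC·C·AC·AC·AC·C·AC·AC·AC·AC·C·AC·BBD·B·BBD·B·B·BBD·B
    A ↦ BBD
    B ↦ AC
    C ↦ B
    D ↦ C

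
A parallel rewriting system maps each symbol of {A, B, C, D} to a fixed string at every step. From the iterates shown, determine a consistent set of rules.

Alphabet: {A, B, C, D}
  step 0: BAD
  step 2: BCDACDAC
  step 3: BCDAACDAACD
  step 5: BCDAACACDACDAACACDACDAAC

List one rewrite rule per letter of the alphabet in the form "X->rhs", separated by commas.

A->AC, B->BC, C->D, D->A

  step 2 ⇒ step 3: BCDACDAC ⇒ BC·D·A·AC·D·A·AC·D
    A ↦ AC
    B ↦ BC
    C ↦ D
    D ↦ A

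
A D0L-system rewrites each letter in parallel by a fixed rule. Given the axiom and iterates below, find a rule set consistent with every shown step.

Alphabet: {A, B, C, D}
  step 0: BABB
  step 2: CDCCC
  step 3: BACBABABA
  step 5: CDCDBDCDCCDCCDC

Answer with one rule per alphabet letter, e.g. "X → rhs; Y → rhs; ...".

A->BD, B->D, C->BA, D->C

  step 2 ⇒ step 3: CDCCC ⇒ BA·C·BA·BA·BA
    C ↦ BA
    D ↦ C
    A ↦ BD  (constrained at step 0)
    B ↦ D  (constrained at step 0)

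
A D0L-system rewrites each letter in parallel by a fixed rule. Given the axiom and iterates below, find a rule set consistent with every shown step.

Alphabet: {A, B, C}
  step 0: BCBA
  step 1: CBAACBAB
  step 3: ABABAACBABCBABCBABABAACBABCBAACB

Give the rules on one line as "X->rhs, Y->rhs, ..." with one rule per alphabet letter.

A->AB, B->CB, C->AA

  step 0 ⇒ step 1: BCBA ⇒ CB·AA·CB·AB
    A ↦ AB
    B ↦ CB
    C ↦ AA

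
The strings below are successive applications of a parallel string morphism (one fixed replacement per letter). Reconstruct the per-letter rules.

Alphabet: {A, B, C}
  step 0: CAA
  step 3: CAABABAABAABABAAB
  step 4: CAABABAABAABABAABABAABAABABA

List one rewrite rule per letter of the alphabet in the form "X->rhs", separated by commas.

A->AB, B->A, C->CA

  step 3 ⇒ step 4: CAABABAABAABABAAB ⇒ CA·AB·AB·A·AB·A·AB·AB·A·AB·AB·A·AB·A·AB·AB·A
    A ↦ AB
    B ↦ A
    C ↦ CA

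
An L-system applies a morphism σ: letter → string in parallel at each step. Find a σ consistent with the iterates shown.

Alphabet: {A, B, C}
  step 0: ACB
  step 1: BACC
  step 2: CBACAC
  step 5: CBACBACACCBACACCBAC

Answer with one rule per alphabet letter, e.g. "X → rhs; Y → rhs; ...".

  step 1 ⇒ step 2: BACC ⇒ C·B·AC·AC
    A ↦ B
    B ↦ C
    C ↦ AC

A->B, B->C, C->AC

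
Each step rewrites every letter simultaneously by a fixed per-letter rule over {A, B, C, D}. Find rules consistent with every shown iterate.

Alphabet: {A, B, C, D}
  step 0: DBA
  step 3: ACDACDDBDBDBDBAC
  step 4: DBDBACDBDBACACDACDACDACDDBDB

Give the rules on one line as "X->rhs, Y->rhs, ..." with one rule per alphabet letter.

  step 3 ⇒ step 4: ACDACDDBDBDBDBAC ⇒ DB·DB·AC·DB·DB·AC·AC·D·AC·D·AC·D·AC·D·DB·DB
    A ↦ DB
    B ↦ D
    C ↦ DB
    D ↦ AC

A->DB, B->D, C->DB, D->AC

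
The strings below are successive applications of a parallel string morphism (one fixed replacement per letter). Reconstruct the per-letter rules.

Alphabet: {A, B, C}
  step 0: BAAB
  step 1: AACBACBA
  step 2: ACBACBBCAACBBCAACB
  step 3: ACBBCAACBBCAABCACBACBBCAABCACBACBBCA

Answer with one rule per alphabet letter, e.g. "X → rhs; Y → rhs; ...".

A->ACB, B->A, C->BC

  step 2 ⇒ step 3: ACBACBBCAACBBCAACB ⇒ ACB·BC·A·ACB·BC·A·A·BC·ACB·ACB·BC·A·A·BC·ACB·ACB·BC·A
    A ↦ ACB
    B ↦ A
    C ↦ BC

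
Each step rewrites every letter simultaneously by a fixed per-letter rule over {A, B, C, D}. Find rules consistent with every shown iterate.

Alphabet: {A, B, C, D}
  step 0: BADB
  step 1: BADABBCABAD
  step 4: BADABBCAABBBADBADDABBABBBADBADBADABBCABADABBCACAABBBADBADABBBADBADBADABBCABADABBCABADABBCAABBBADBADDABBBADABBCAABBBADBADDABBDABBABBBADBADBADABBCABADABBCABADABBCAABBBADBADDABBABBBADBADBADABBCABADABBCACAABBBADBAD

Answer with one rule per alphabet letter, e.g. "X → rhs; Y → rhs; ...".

  step 0 ⇒ step 1: BADB ⇒ BAD·ABB·CA·BAD
    A ↦ ABB
    B ↦ BAD
    D ↦ CA
    C ↦ D  (constrained at step 1)

A->ABB, B->BAD, C->D, D->CA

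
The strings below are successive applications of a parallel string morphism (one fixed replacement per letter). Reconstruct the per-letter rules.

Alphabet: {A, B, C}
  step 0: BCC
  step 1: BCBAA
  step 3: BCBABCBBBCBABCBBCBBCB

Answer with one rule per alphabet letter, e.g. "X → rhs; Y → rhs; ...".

A->B, B->BCB, C->A

  step 0 ⇒ step 1: BCC ⇒ BCB·A·A
    B ↦ BCB
    C ↦ A
    A ↦ B  (constrained at step 1)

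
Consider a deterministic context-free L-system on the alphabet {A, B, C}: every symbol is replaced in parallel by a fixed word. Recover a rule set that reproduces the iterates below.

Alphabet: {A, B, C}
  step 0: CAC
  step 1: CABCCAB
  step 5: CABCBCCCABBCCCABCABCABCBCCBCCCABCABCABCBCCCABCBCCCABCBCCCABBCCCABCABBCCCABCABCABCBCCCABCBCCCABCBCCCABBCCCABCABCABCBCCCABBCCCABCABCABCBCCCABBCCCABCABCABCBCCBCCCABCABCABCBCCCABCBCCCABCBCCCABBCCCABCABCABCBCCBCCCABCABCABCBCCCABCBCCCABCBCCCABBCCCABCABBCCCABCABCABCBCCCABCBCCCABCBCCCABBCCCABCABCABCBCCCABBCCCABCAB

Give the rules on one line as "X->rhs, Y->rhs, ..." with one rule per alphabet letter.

A->C, B->BCC, C->CAB

  step 0 ⇒ step 1: CAC ⇒ CAB·C·CAB
    A ↦ C
    C ↦ CAB
    B ↦ BCC  (constrained at step 1)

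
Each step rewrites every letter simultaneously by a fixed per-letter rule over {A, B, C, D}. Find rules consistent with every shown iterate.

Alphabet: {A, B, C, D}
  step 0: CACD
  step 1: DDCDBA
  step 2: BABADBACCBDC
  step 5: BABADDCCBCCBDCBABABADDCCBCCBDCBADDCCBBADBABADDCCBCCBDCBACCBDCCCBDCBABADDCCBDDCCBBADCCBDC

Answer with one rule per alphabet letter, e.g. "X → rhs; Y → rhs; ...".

  step 1 ⇒ step 2: DDCDBA ⇒ BA·BA·D·BA·CCB·DC
    A ↦ DC
    B ↦ CCB
    C ↦ D
    D ↦ BA

A->DC, B->CCB, C->D, D->BA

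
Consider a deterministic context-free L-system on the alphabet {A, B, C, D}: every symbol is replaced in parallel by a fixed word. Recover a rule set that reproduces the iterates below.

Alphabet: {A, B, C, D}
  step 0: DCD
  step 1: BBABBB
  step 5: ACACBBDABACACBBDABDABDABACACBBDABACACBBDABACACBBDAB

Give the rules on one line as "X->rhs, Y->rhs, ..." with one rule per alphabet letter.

  step 0 ⇒ step 1: DCD ⇒ BB·AB·BB
    C ↦ AB
    D ↦ BB
    A ↦ D  (constrained at step 1)
    B ↦ AC  (constrained at step 1)

A->D, B->AC, C->AB, D->BB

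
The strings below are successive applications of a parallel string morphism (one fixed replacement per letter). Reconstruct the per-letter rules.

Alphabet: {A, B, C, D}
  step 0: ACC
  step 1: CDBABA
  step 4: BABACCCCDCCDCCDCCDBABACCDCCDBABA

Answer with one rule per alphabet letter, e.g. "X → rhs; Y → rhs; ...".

A->CD, B->C, C->BA, D->CC

  step 0 ⇒ step 1: ACC ⇒ CD·BA·BA
    A ↦ CD
    C ↦ BA
    B ↦ C  (constrained at step 1)
    D ↦ CC  (constrained at step 1)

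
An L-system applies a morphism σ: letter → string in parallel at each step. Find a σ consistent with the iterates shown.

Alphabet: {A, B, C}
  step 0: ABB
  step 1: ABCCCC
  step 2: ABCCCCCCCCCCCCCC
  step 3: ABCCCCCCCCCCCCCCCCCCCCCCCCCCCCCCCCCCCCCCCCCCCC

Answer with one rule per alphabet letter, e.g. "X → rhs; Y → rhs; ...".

  step 2 ⇒ step 3: ABCCCCCCCCCCCCCC ⇒ AB·CC·CCC·CCC·CCC·CCC·CCC·CCC·CCC·CCC·CCC·CCC·CCC·CCC·CCC·CCC
    A ↦ AB
    B ↦ CC
    C ↦ CCC

A->AB, B->CC, C->CCC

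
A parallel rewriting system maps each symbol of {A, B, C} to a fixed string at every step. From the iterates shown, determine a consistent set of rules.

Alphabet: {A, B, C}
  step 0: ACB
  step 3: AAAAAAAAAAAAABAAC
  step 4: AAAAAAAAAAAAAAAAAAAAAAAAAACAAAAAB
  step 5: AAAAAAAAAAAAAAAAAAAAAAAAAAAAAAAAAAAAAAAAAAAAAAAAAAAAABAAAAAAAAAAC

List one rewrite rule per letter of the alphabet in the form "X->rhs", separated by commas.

  step 4 ⇒ step 5: AAAAAAAAAAAAAAAAAAAAAAAAAACAAAAAB ⇒ AA·AA·AA·AA·AA·AA·AA·AA·AA·AA·AA·AA·AA·AA·AA·AA·AA·AA·AA·AA·AA·AA·AA·AA·AA·AA·AB·AA·AA·AA·AA·AA·C
    A ↦ AA
    B ↦ C
    C ↦ AB

A->AA, B->C, C->AB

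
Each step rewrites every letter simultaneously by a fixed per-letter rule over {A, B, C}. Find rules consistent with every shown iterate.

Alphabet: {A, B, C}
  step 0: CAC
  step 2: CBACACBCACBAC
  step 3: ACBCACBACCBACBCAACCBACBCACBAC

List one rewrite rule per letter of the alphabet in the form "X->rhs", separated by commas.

A->CB, B->BCA, C->AC

  step 2 ⇒ step 3: CBACACBCACBAC ⇒ AC·BCA·CB·AC·CB·AC·BCA·AC·CB·AC·BCA·CB·AC
    A ↦ CB
    B ↦ BCA
    C ↦ AC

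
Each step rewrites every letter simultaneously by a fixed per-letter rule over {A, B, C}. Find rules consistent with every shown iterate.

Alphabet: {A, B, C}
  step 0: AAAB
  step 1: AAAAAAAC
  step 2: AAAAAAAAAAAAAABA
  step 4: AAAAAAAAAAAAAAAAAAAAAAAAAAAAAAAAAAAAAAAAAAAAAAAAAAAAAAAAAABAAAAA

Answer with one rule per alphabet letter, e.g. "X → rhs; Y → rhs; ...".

  step 1 ⇒ step 2: AAAAAAAC ⇒ AA·AA·AA·AA·AA·AA·AA·BA
    A ↦ AA
    C ↦ BA
  step 0 ⇒ step 1: AAAB ⇒ AA·AA·AA·AC
    B ↦ AC

A->AA, B->AC, C->BA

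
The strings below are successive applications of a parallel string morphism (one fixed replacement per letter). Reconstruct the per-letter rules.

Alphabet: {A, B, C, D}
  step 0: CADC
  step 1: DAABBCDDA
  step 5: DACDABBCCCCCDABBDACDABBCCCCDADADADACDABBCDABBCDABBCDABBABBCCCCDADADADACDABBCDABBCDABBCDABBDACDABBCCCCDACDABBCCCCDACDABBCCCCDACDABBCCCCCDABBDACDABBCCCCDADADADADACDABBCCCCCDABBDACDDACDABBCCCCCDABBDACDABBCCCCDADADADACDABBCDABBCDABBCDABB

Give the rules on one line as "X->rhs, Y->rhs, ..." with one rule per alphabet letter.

  step 0 ⇒ step 1: CADC ⇒ DA·ABB·CD·DA
    A ↦ ABB
    C ↦ DA
    D ↦ CD
    B ↦ CC  (constrained at step 1)

A->ABB, B->CC, C->DA, D->CD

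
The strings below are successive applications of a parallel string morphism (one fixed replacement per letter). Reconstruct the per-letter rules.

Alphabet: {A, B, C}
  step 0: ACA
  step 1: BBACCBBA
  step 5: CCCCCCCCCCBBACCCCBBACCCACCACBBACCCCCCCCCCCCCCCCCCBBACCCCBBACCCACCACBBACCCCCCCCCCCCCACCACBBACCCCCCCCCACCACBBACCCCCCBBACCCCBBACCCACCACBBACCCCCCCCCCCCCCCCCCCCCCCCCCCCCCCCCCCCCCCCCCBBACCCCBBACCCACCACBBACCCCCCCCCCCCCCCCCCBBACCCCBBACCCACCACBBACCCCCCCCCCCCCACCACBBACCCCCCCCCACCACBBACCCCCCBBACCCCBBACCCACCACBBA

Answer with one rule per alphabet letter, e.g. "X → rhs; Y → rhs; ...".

A->BBA, B->CAC, C->CC

  step 0 ⇒ step 1: ACA ⇒ BBA·CC·BBA
    A ↦ BBA
    C ↦ CC
    B ↦ CAC  (constrained at step 1)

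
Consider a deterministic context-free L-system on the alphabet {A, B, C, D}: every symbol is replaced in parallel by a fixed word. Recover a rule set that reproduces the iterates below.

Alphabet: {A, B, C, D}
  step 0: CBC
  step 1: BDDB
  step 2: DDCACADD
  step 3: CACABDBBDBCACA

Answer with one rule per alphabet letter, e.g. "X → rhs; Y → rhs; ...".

  step 2 ⇒ step 3: DDCACADD ⇒ CA·CA·B·DB·B·DB·CA·CA
    A ↦ DB
    C ↦ B
    D ↦ CA
  step 0 ⇒ step 1: CBC ⇒ B·DD·B
    B ↦ DD

A->DB, B->DD, C->B, D->CA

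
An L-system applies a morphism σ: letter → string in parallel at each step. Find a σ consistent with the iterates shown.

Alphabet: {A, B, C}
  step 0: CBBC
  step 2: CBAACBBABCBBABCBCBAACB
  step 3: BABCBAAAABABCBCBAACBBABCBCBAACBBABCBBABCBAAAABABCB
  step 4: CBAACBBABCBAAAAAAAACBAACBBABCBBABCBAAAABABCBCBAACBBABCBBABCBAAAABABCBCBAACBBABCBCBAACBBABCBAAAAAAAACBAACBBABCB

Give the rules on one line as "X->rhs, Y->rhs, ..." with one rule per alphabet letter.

A->AA, B->CB, C->BAB

  step 3 ⇒ step 4: BABCBAAAABABCBCBAACBBABCBCBAACBBABCBBABCBAAAABABCB ⇒ CB·AA·CB·BAB·CB·AA·AA·AA·AA·CB·AA·CB·BAB·CB·BAB·CB·AA·AA·BAB·CB·CB·AA·CB·BAB·CB·BAB·CB·AA·AA·BAB·CB·CB·AA·CB·BAB·CB·CB·AA·CB·BAB·CB·AA·AA·AA·AA·CB·AA·CB·BAB·CB
    A ↦ AA
    B ↦ CB
    C ↦ BAB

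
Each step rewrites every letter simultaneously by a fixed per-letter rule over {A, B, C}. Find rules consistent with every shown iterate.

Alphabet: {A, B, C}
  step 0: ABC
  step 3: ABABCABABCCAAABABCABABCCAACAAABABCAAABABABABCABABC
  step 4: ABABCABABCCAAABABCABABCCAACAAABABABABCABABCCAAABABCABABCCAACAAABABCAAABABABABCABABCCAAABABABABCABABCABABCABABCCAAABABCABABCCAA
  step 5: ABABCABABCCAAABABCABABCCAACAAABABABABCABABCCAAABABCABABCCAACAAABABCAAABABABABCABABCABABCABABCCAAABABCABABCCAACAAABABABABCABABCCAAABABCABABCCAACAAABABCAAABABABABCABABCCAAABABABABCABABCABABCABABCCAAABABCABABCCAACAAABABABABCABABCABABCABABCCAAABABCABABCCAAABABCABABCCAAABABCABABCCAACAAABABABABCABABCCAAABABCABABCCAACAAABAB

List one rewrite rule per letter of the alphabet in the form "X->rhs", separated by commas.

A->AB, B->ABC, C->CAA

  step 4 ⇒ step 5: ABABCABABCCAAABABCABABCCAACAAABABABABCABABCCAAABABCABABCCAACAAABABCAAABABABABCABABCCAAABABABABCABABCABABCABABCCAAABABCABABCCAA ⇒ AB·ABC·AB·ABC·CAA·AB·ABC·AB·ABC·CAA·CAA·AB·AB·AB·ABC·AB·ABC·CAA·AB·ABC·AB·ABC·CAA·CAA·AB·AB·CAA·AB·AB·AB·ABC·AB·ABC·AB·ABC·AB·ABC·CAA·AB·ABC·AB·ABC·CAA·CAA·AB·AB·AB·ABC·AB·ABC·CAA·AB·ABC·AB·ABC·CAA·CAA·AB·AB·CAA·AB·AB·AB·ABC·AB·ABC·CAA·AB·AB·AB·ABC·AB·ABC·AB·ABC·AB·ABC·CAA·AB·ABC·AB·ABC·CAA·CAA·AB·AB·AB·ABC·AB·ABC·AB·ABC·AB·ABC·CAA·AB·ABC·AB·ABC·CAA·AB·ABC·AB·ABC·CAA·AB·ABC·AB·ABC·CAA·CAA·AB·AB·AB·ABC·AB·ABC·CAA·AB·ABC·AB·ABC·CAA·CAA·AB·AB
    A ↦ AB
    B ↦ ABC
    C ↦ CAA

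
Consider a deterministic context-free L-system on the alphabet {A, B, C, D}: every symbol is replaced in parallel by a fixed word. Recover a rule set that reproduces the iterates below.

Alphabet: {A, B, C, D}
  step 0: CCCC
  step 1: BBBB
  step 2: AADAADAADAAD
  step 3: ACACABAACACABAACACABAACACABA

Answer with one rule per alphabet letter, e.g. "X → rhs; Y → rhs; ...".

A->AC, B->AAD, C->B, D->ABA

  step 2 ⇒ step 3: AADAADAADAAD ⇒ AC·AC·ABA·AC·AC·ABA·AC·AC·ABA·AC·AC·ABA
    A ↦ AC
    D ↦ ABA
  step 1 ⇒ step 2: BBBB ⇒ AAD·AAD·AAD·AAD
    B ↦ AAD
  step 0 ⇒ step 1: CCCC ⇒ B·B·B·B
    C ↦ B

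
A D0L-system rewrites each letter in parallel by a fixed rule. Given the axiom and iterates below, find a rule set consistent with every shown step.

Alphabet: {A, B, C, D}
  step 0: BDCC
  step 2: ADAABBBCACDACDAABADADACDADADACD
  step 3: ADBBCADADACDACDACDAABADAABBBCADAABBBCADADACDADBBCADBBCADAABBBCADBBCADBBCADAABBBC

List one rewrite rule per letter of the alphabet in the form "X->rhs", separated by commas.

A->AD, B->ACD, C->AAB, D->BBC

  step 2 ⇒ step 3: ADAABBBCACDACDAABADADACDADADACD ⇒ AD·BBC·AD·AD·ACD·ACD·ACD·AAB·AD·AAB·BBC·AD·AAB·BBC·AD·AD·ACD·AD·BBC·AD·BBC·AD·AAB·BBC·AD·BBC·AD·BBC·AD·AAB·BBC
    A ↦ AD
    B ↦ ACD
    C ↦ AAB
    D ↦ BBC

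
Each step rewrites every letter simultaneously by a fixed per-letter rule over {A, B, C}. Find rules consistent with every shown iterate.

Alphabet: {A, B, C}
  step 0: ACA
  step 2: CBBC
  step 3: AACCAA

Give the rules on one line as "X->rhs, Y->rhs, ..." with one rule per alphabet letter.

  step 2 ⇒ step 3: CBBC ⇒ AA·C·C·AA
    B ↦ C
    C ↦ AA
    A ↦ B  (constrained at step 0)

A->B, B->C, C->AA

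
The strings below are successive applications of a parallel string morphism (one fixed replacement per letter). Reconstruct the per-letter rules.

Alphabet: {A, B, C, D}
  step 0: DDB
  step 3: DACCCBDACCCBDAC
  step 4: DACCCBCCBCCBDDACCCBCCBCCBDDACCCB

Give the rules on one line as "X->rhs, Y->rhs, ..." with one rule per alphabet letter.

A->C, B->D, C->CCB, D->DA

  step 3 ⇒ step 4: DACCCBDACCCBDAC ⇒ DA·C·CCB·CCB·CCB·D·DA·C·CCB·CCB·CCB·D·DA·C·CCB
    A ↦ C
    B ↦ D
    C ↦ CCB
    D ↦ DA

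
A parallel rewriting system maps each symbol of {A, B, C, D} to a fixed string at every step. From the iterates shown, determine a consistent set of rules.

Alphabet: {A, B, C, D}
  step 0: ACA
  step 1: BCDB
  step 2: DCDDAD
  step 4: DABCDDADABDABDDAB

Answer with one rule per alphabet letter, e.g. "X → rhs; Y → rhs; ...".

A->B, B->D, C->CD, D->DA

  step 1 ⇒ step 2: BCDB ⇒ D·CD·DA·D
    B ↦ D
    C ↦ CD
    D ↦ DA
  step 0 ⇒ step 1: ACA ⇒ B·CD·B
    A ↦ B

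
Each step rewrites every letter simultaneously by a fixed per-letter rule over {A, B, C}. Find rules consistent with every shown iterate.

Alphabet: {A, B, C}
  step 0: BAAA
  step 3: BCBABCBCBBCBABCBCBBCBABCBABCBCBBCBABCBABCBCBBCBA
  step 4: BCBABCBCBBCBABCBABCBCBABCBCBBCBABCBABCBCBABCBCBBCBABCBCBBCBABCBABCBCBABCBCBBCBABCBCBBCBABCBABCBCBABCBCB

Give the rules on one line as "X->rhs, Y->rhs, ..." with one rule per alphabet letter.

A->BCB, B->BC, C->BA

  step 3 ⇒ step 4: BCBABCBCBBCBABCBCBBCBABCBABCBCBBCBABCBABCBCBBCBA ⇒ BC·BA·BC·BCB·BC·BA·BC·BA·BC·BC·BA·BC·BCB·BC·BA·BC·BA·BC·BC·BA·BC·BCB·BC·BA·BC·BCB·BC·BA·BC·BA·BC·BC·BA·BC·BCB·BC·BA·BC·BCB·BC·BA·BC·BA·BC·BC·BA·BC·BCB
    A ↦ BCB
    B ↦ BC
    C ↦ BA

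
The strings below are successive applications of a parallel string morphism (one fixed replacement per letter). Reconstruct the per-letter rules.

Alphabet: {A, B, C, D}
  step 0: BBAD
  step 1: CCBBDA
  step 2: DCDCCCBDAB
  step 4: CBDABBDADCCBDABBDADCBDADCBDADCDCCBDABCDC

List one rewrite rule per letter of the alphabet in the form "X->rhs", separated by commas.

A->B, B->C, C->DC, D->BDA

  step 1 ⇒ step 2: CCBBDA ⇒ DC·DC·C·C·BDA·B
    A ↦ B
    B ↦ C
    C ↦ DC
    D ↦ BDA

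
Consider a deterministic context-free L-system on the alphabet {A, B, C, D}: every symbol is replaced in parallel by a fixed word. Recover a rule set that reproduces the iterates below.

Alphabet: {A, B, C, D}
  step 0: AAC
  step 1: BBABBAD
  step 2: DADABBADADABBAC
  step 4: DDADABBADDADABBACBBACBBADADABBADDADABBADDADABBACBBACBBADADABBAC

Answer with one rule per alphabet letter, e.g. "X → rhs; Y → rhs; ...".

A->BBA, B->DA, C->D, D->C

  step 1 ⇒ step 2: BBABBAD ⇒ DA·DA·BBA·DA·DA·BBA·C
    A ↦ BBA
    B ↦ DA
    D ↦ C
  step 0 ⇒ step 1: AAC ⇒ BBA·BBA·D
    C ↦ D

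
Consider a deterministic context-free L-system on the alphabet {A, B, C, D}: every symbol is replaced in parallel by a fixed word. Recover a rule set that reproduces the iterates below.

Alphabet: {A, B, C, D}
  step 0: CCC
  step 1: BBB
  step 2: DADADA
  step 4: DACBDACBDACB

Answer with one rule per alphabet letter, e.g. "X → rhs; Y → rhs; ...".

  step 1 ⇒ step 2: BBB ⇒ DA·DA·DA
    B ↦ DA
    A ↦ C  (constrained at step 2)
  step 0 ⇒ step 1: CCC ⇒ B·B·B
    C ↦ B
    D ↦ DA  (constrained at step 2)

A->C, B->DA, C->B, D->DA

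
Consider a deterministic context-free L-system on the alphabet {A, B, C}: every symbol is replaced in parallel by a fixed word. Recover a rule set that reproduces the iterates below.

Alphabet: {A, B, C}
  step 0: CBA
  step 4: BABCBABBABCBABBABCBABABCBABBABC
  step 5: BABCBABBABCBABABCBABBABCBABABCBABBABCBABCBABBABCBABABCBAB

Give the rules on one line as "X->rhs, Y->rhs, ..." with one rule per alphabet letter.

  step 4 ⇒ step 5: BABCBABBABCBABBABCBABABCBABBABC ⇒ BA·BC·BA·B·BA·BC·BA·BA·BC·BA·B·BA·BC·BA·BA·BC·BA·B·BA·BC·BA·BC·BA·B·BA·BC·BA·BA·BC·BA·B
    A ↦ BC
    B ↦ BA
    C ↦ B

A->BC, B->BA, C->B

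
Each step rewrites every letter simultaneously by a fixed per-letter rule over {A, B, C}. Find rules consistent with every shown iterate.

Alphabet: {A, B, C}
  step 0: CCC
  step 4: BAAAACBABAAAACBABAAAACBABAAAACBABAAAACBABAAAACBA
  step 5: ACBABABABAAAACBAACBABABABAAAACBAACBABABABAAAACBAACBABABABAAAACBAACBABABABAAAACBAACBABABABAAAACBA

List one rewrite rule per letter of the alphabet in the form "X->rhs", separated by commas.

A->BA, B->AC, C->AA

  step 4 ⇒ step 5: BAAAACBABAAAACBABAAAACBABAAAACBABAAAACBABAAAACBA ⇒ AC·BA·BA·BA·BA·AA·AC·BA·AC·BA·BA·BA·BA·AA·AC·BA·AC·BA·BA·BA·BA·AA·AC·BA·AC·BA·BA·BA·BA·AA·AC·BA·AC·BA·BA·BA·BA·AA·AC·BA·AC·BA·BA·BA·BA·AA·AC·BA
    A ↦ BA
    B ↦ AC
    C ↦ AA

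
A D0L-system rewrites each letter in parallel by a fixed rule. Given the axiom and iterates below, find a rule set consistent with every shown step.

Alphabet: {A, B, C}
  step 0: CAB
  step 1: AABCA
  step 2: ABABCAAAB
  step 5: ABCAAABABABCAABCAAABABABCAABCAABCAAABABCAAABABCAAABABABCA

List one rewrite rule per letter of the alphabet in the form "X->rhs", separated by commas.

  step 1 ⇒ step 2: AABCA ⇒ AB·AB·CA·A·AB
    A ↦ AB
    B ↦ CA
    C ↦ A

A->AB, B->CA, C->A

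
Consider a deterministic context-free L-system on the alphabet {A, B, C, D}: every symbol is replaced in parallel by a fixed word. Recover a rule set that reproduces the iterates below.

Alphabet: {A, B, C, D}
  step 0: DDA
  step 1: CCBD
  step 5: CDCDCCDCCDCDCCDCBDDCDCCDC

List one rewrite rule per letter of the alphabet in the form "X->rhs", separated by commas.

  step 0 ⇒ step 1: DDA ⇒ C·C·BD
    A ↦ BD
    D ↦ C
    B ↦ A  (constrained at step 1)
    C ↦ DC  (constrained at step 1)

A->BD, B->A, C->DC, D->C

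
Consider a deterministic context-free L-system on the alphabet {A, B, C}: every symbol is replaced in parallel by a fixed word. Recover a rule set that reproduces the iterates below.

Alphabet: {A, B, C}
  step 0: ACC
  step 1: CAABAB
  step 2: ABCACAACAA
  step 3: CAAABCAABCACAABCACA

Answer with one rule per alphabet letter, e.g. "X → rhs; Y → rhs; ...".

  step 2 ⇒ step 3: ABCACAACAA ⇒ CA·A·AB·CA·AB·CA·CA·AB·CA·CA
    A ↦ CA
    B ↦ A
    C ↦ AB

A->CA, B->A, C->AB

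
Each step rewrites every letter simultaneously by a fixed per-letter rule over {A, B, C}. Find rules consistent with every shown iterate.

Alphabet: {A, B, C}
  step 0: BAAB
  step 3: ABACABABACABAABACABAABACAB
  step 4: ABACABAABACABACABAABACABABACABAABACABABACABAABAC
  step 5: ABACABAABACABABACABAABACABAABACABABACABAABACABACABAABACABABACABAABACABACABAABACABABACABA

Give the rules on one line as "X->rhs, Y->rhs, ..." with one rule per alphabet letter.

A->AB, B->AC, C->A

  step 4 ⇒ step 5: ABACABAABACABACABAABACABABACABAABACABABACABAABAC ⇒ AB·AC·AB·A·AB·AC·AB·AB·AC·AB·A·AB·AC·AB·A·AB·AC·AB·AB·AC·AB·A·AB·AC·AB·AC·AB·A·AB·AC·AB·AB·AC·AB·A·AB·AC·AB·AC·AB·A·AB·AC·AB·AB·AC·AB·A
    A ↦ AB
    B ↦ AC
    C ↦ A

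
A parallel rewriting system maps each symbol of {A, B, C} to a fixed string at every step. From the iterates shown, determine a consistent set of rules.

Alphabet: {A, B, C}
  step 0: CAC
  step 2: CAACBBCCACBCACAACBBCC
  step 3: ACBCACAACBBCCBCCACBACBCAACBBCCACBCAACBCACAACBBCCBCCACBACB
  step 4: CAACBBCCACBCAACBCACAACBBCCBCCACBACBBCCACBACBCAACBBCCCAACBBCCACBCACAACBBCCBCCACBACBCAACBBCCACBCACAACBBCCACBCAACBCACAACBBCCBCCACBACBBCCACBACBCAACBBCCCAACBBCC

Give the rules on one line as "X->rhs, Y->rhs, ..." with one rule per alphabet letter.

  step 3 ⇒ step 4: ACBCACAACBBCCBCCACBACBCAACBBCCACBCAACBCACAACBBCCBCCACBACB ⇒ CA·ACB·BCC·ACB·CA·ACB·CA·CA·ACB·BCC·BCC·ACB·ACB·BCC·ACB·ACB·CA·ACB·BCC·CA·ACB·BCC·ACB·CA·CA·ACB·BCC·BCC·ACB·ACB·CA·ACB·BCC·ACB·CA·CA·ACB·BCC·ACB·CA·ACB·CA·CA·ACB·BCC·BCC·ACB·ACB·BCC·ACB·ACB·CA·ACB·BCC·CA·ACB·BCC
    A ↦ CA
    B ↦ BCC
    C ↦ ACB

A->CA, B->BCC, C->ACB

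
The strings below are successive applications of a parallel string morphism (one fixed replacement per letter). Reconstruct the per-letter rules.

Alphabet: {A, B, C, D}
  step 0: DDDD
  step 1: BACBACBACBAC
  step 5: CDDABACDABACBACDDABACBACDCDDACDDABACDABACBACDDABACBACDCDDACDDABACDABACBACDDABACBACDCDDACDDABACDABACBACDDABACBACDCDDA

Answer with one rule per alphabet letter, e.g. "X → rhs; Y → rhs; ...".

  step 0 ⇒ step 1: DDDD ⇒ BAC·BAC·BAC·BAC
    D ↦ BAC
    A ↦ D  (constrained at step 1)
    B ↦ C  (constrained at step 1)
    C ↦ DA  (constrained at step 1)

A->D, B->C, C->DA, D->BAC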